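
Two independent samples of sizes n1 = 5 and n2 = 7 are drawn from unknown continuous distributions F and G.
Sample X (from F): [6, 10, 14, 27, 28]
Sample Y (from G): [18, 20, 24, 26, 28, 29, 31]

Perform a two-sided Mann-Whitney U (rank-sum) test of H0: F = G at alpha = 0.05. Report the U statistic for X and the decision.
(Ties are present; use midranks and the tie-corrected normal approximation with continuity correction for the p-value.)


Step 1: Combine and sort all 12 observations; assign midranks.
sorted (value, group): (6,X), (10,X), (14,X), (18,Y), (20,Y), (24,Y), (26,Y), (27,X), (28,X), (28,Y), (29,Y), (31,Y)
ranks: 6->1, 10->2, 14->3, 18->4, 20->5, 24->6, 26->7, 27->8, 28->9.5, 28->9.5, 29->11, 31->12
Step 2: Rank sum for X: R1 = 1 + 2 + 3 + 8 + 9.5 = 23.5.
Step 3: U_X = R1 - n1(n1+1)/2 = 23.5 - 5*6/2 = 23.5 - 15 = 8.5.
       U_Y = n1*n2 - U_X = 35 - 8.5 = 26.5.
Step 4: Ties are present, so use the tie-corrected normal approximation (with continuity correction) for the p-value.
Step 5: p-value = 0.166721; compare to alpha = 0.05. fail to reject H0.

U_X = 8.5, p = 0.166721, fail to reject H0 at alpha = 0.05.


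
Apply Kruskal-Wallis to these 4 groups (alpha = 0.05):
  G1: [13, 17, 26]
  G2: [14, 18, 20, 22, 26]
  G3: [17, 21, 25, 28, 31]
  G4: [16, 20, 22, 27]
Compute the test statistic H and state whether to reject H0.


Step 1: Combine all N = 17 observations and assign midranks.
sorted (value, group, rank): (13,G1,1), (14,G2,2), (16,G4,3), (17,G1,4.5), (17,G3,4.5), (18,G2,6), (20,G2,7.5), (20,G4,7.5), (21,G3,9), (22,G2,10.5), (22,G4,10.5), (25,G3,12), (26,G1,13.5), (26,G2,13.5), (27,G4,15), (28,G3,16), (31,G3,17)
Step 2: Sum ranks within each group.
R_1 = 19 (n_1 = 3)
R_2 = 39.5 (n_2 = 5)
R_3 = 58.5 (n_3 = 5)
R_4 = 36 (n_4 = 4)
Step 3: H = 12/(N(N+1)) * sum(R_i^2/n_i) - 3(N+1)
     = 12/(17*18) * (19^2/3 + 39.5^2/5 + 58.5^2/5 + 36^2/4) - 3*18
     = 0.039216 * 1440.83 - 54
     = 2.503268.
Step 4: Ties present; correction factor C = 1 - 24/(17^3 - 17) = 0.995098. Corrected H = 2.503268 / 0.995098 = 2.515599.
Step 5: Under H0, H ~ chi^2(3); p-value = 0.472479.
Step 6: alpha = 0.05. fail to reject H0.

H = 2.5156, df = 3, p = 0.472479, fail to reject H0.


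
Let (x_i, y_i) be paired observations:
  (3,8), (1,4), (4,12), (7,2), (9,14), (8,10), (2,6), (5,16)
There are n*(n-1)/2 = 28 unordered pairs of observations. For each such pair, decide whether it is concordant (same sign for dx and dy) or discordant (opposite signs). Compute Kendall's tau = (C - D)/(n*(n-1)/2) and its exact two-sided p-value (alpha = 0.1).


Step 1: Enumerate the 28 unordered pairs (i,j) with i<j and classify each by sign(x_j-x_i) * sign(y_j-y_i).
  (1,2):dx=-2,dy=-4->C; (1,3):dx=+1,dy=+4->C; (1,4):dx=+4,dy=-6->D; (1,5):dx=+6,dy=+6->C
  (1,6):dx=+5,dy=+2->C; (1,7):dx=-1,dy=-2->C; (1,8):dx=+2,dy=+8->C; (2,3):dx=+3,dy=+8->C
  (2,4):dx=+6,dy=-2->D; (2,5):dx=+8,dy=+10->C; (2,6):dx=+7,dy=+6->C; (2,7):dx=+1,dy=+2->C
  (2,8):dx=+4,dy=+12->C; (3,4):dx=+3,dy=-10->D; (3,5):dx=+5,dy=+2->C; (3,6):dx=+4,dy=-2->D
  (3,7):dx=-2,dy=-6->C; (3,8):dx=+1,dy=+4->C; (4,5):dx=+2,dy=+12->C; (4,6):dx=+1,dy=+8->C
  (4,7):dx=-5,dy=+4->D; (4,8):dx=-2,dy=+14->D; (5,6):dx=-1,dy=-4->C; (5,7):dx=-7,dy=-8->C
  (5,8):dx=-4,dy=+2->D; (6,7):dx=-6,dy=-4->C; (6,8):dx=-3,dy=+6->D; (7,8):dx=+3,dy=+10->C
Step 2: C = 20, D = 8, total pairs = 28.
Step 3: tau = (C - D)/(n(n-1)/2) = (20 - 8)/28 = 0.428571.
Step 4: Exact two-sided p-value (enumerate n! = 40320 permutations of y under H0): p = 0.178869.
Step 5: alpha = 0.1. fail to reject H0.

tau_b = 0.4286 (C=20, D=8), p = 0.178869, fail to reject H0.


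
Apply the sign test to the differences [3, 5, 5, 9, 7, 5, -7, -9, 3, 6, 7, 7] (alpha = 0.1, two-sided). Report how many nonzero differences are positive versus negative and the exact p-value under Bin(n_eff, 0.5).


Step 1: Discard zero differences. Original n = 12; n_eff = number of nonzero differences = 12.
Nonzero differences (with sign): +3, +5, +5, +9, +7, +5, -7, -9, +3, +6, +7, +7
Step 2: Count signs: positive = 10, negative = 2.
Step 3: Under H0: P(positive) = 0.5, so the number of positives S ~ Bin(12, 0.5).
Step 4: Two-sided exact p-value = sum of Bin(12,0.5) probabilities at or below the observed probability = 0.038574.
Step 5: alpha = 0.1. reject H0.

n_eff = 12, pos = 10, neg = 2, p = 0.038574, reject H0.


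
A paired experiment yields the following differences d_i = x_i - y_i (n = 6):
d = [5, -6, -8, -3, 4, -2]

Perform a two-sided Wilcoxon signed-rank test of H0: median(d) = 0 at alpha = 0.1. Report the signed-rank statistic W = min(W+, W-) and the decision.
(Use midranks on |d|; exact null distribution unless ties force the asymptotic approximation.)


Step 1: Drop any zero differences (none here) and take |d_i|.
|d| = [5, 6, 8, 3, 4, 2]
Step 2: Midrank |d_i| (ties get averaged ranks).
ranks: |5|->4, |6|->5, |8|->6, |3|->2, |4|->3, |2|->1
Step 3: Attach original signs; sum ranks with positive sign and with negative sign.
W+ = 4 + 3 = 7
W- = 5 + 6 + 2 + 1 = 14
(Check: W+ + W- = 21 should equal n(n+1)/2 = 21.)
Step 4: Test statistic W = min(W+, W-) = 7.
Step 5: No ties, so the exact null distribution over the 2^6 = 64 sign assignments gives the two-sided p-value = 0.562500.
Step 6: alpha = 0.1. fail to reject H0.

W+ = 7, W- = 14, W = min = 7, p = 0.562500, fail to reject H0.


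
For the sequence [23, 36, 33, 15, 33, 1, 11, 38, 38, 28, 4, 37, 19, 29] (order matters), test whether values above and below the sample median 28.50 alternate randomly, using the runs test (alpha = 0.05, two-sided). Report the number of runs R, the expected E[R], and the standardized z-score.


Step 1: Compute median = 28.50; label A = above, B = below.
Labels in order: BAABABBAABBABA  (n_A = 7, n_B = 7)
Step 2: Count runs R = 10.
Step 3: Under H0 (random ordering), E[R] = 2*n_A*n_B/(n_A+n_B) + 1 = 2*7*7/14 + 1 = 8.0000.
        Var[R] = 2*n_A*n_B*(2*n_A*n_B - n_A - n_B) / ((n_A+n_B)^2 * (n_A+n_B-1)) = 8232/2548 = 3.2308.
        SD[R] = 1.7974.
Step 4: Continuity-corrected z = (R - 0.5 - E[R]) / SD[R] = (10 - 0.5 - 8.0000) / 1.7974 = 0.8345.
Step 5: Two-sided p-value via normal approximation = 2*(1 - Phi(|z|)) = 0.403986.
Step 6: alpha = 0.05. fail to reject H0.

R = 10, z = 0.8345, p = 0.403986, fail to reject H0.


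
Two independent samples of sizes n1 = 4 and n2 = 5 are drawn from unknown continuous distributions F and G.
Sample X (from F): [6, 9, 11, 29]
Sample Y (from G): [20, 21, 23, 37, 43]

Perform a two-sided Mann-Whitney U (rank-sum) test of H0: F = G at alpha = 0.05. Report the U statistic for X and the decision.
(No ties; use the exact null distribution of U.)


Step 1: Combine and sort all 9 observations; assign midranks.
sorted (value, group): (6,X), (9,X), (11,X), (20,Y), (21,Y), (23,Y), (29,X), (37,Y), (43,Y)
ranks: 6->1, 9->2, 11->3, 20->4, 21->5, 23->6, 29->7, 37->8, 43->9
Step 2: Rank sum for X: R1 = 1 + 2 + 3 + 7 = 13.
Step 3: U_X = R1 - n1(n1+1)/2 = 13 - 4*5/2 = 13 - 10 = 3.
       U_Y = n1*n2 - U_X = 20 - 3 = 17.
Step 4: No ties, so the exact null distribution of U (based on enumerating the C(9,4) = 126 equally likely rank assignments) gives the two-sided p-value.
Step 5: p-value = 0.111111; compare to alpha = 0.05. fail to reject H0.

U_X = 3, p = 0.111111, fail to reject H0 at alpha = 0.05.


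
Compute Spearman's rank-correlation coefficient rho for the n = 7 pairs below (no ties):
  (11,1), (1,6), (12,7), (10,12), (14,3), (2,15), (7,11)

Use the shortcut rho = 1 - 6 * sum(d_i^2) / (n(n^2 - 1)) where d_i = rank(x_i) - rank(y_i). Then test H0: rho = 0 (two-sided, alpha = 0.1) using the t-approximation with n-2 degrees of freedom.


Step 1: Rank x and y separately (midranks; no ties here).
rank(x): 11->5, 1->1, 12->6, 10->4, 14->7, 2->2, 7->3
rank(y): 1->1, 6->3, 7->4, 12->6, 3->2, 15->7, 11->5
Step 2: d_i = R_x(i) - R_y(i); compute d_i^2.
  (5-1)^2=16, (1-3)^2=4, (6-4)^2=4, (4-6)^2=4, (7-2)^2=25, (2-7)^2=25, (3-5)^2=4
sum(d^2) = 82.
Step 3: rho = 1 - 6*82 / (7*(7^2 - 1)) = 1 - 492/336 = -0.464286.
Step 4: Under H0, t = rho * sqrt((n-2)/(1-rho^2)) = -1.1722 ~ t(5).
Step 5: Two-sided p-value from the t-distribution with 5 df = 0.293934.
Step 6: alpha = 0.1. fail to reject H0.

rho = -0.4643, p = 0.293934, fail to reject H0 at alpha = 0.1.


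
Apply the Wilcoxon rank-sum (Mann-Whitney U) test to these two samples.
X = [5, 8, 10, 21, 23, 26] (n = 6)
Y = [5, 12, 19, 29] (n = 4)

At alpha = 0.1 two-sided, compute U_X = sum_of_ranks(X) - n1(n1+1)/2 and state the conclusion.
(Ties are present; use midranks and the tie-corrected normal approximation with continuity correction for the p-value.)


Step 1: Combine and sort all 10 observations; assign midranks.
sorted (value, group): (5,X), (5,Y), (8,X), (10,X), (12,Y), (19,Y), (21,X), (23,X), (26,X), (29,Y)
ranks: 5->1.5, 5->1.5, 8->3, 10->4, 12->5, 19->6, 21->7, 23->8, 26->9, 29->10
Step 2: Rank sum for X: R1 = 1.5 + 3 + 4 + 7 + 8 + 9 = 32.5.
Step 3: U_X = R1 - n1(n1+1)/2 = 32.5 - 6*7/2 = 32.5 - 21 = 11.5.
       U_Y = n1*n2 - U_X = 24 - 11.5 = 12.5.
Step 4: Ties are present, so use the tie-corrected normal approximation (with continuity correction) for the p-value.
Step 5: p-value = 1.000000; compare to alpha = 0.1. fail to reject H0.

U_X = 11.5, p = 1.000000, fail to reject H0 at alpha = 0.1.


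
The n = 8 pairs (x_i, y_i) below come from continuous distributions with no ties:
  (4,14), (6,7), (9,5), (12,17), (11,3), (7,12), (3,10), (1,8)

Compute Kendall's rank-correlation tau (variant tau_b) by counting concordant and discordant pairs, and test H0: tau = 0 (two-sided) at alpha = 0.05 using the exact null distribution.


Step 1: Enumerate the 28 unordered pairs (i,j) with i<j and classify each by sign(x_j-x_i) * sign(y_j-y_i).
  (1,2):dx=+2,dy=-7->D; (1,3):dx=+5,dy=-9->D; (1,4):dx=+8,dy=+3->C; (1,5):dx=+7,dy=-11->D
  (1,6):dx=+3,dy=-2->D; (1,7):dx=-1,dy=-4->C; (1,8):dx=-3,dy=-6->C; (2,3):dx=+3,dy=-2->D
  (2,4):dx=+6,dy=+10->C; (2,5):dx=+5,dy=-4->D; (2,6):dx=+1,dy=+5->C; (2,7):dx=-3,dy=+3->D
  (2,8):dx=-5,dy=+1->D; (3,4):dx=+3,dy=+12->C; (3,5):dx=+2,dy=-2->D; (3,6):dx=-2,dy=+7->D
  (3,7):dx=-6,dy=+5->D; (3,8):dx=-8,dy=+3->D; (4,5):dx=-1,dy=-14->C; (4,6):dx=-5,dy=-5->C
  (4,7):dx=-9,dy=-7->C; (4,8):dx=-11,dy=-9->C; (5,6):dx=-4,dy=+9->D; (5,7):dx=-8,dy=+7->D
  (5,8):dx=-10,dy=+5->D; (6,7):dx=-4,dy=-2->C; (6,8):dx=-6,dy=-4->C; (7,8):dx=-2,dy=-2->C
Step 2: C = 13, D = 15, total pairs = 28.
Step 3: tau = (C - D)/(n(n-1)/2) = (13 - 15)/28 = -0.071429.
Step 4: Exact two-sided p-value (enumerate n! = 40320 permutations of y under H0): p = 0.904861.
Step 5: alpha = 0.05. fail to reject H0.

tau_b = -0.0714 (C=13, D=15), p = 0.904861, fail to reject H0.


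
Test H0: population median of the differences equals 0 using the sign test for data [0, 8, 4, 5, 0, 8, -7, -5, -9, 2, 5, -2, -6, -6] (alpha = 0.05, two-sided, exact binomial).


Step 1: Discard zero differences. Original n = 14; n_eff = number of nonzero differences = 12.
Nonzero differences (with sign): +8, +4, +5, +8, -7, -5, -9, +2, +5, -2, -6, -6
Step 2: Count signs: positive = 6, negative = 6.
Step 3: Under H0: P(positive) = 0.5, so the number of positives S ~ Bin(12, 0.5).
Step 4: Two-sided exact p-value = sum of Bin(12,0.5) probabilities at or below the observed probability = 1.000000.
Step 5: alpha = 0.05. fail to reject H0.

n_eff = 12, pos = 6, neg = 6, p = 1.000000, fail to reject H0.


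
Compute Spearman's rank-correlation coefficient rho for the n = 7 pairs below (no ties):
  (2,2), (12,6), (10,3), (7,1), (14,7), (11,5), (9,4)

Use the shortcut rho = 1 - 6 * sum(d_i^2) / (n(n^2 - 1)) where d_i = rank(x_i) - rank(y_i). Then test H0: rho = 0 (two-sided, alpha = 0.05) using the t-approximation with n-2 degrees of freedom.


Step 1: Rank x and y separately (midranks; no ties here).
rank(x): 2->1, 12->6, 10->4, 7->2, 14->7, 11->5, 9->3
rank(y): 2->2, 6->6, 3->3, 1->1, 7->7, 5->5, 4->4
Step 2: d_i = R_x(i) - R_y(i); compute d_i^2.
  (1-2)^2=1, (6-6)^2=0, (4-3)^2=1, (2-1)^2=1, (7-7)^2=0, (5-5)^2=0, (3-4)^2=1
sum(d^2) = 4.
Step 3: rho = 1 - 6*4 / (7*(7^2 - 1)) = 1 - 24/336 = 0.928571.
Step 4: Under H0, t = rho * sqrt((n-2)/(1-rho^2)) = 5.5943 ~ t(5).
Step 5: Two-sided p-value from the t-distribution with 5 df = 0.002519.
Step 6: alpha = 0.05. reject H0.

rho = 0.9286, p = 0.002519, reject H0 at alpha = 0.05.


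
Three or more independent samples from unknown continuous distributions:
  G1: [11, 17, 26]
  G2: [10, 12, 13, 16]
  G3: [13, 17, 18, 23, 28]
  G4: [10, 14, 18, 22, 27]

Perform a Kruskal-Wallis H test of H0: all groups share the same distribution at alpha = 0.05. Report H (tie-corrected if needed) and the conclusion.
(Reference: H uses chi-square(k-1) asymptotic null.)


Step 1: Combine all N = 17 observations and assign midranks.
sorted (value, group, rank): (10,G2,1.5), (10,G4,1.5), (11,G1,3), (12,G2,4), (13,G2,5.5), (13,G3,5.5), (14,G4,7), (16,G2,8), (17,G1,9.5), (17,G3,9.5), (18,G3,11.5), (18,G4,11.5), (22,G4,13), (23,G3,14), (26,G1,15), (27,G4,16), (28,G3,17)
Step 2: Sum ranks within each group.
R_1 = 27.5 (n_1 = 3)
R_2 = 19 (n_2 = 4)
R_3 = 57.5 (n_3 = 5)
R_4 = 49 (n_4 = 5)
Step 3: H = 12/(N(N+1)) * sum(R_i^2/n_i) - 3(N+1)
     = 12/(17*18) * (27.5^2/3 + 19^2/4 + 57.5^2/5 + 49^2/5) - 3*18
     = 0.039216 * 1483.78 - 54
     = 4.187582.
Step 4: Ties present; correction factor C = 1 - 24/(17^3 - 17) = 0.995098. Corrected H = 4.187582 / 0.995098 = 4.208210.
Step 5: Under H0, H ~ chi^2(3); p-value = 0.239841.
Step 6: alpha = 0.05. fail to reject H0.

H = 4.2082, df = 3, p = 0.239841, fail to reject H0.


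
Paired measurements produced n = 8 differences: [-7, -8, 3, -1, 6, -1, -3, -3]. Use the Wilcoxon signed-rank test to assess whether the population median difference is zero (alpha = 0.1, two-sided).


Step 1: Drop any zero differences (none here) and take |d_i|.
|d| = [7, 8, 3, 1, 6, 1, 3, 3]
Step 2: Midrank |d_i| (ties get averaged ranks).
ranks: |7|->7, |8|->8, |3|->4, |1|->1.5, |6|->6, |1|->1.5, |3|->4, |3|->4
Step 3: Attach original signs; sum ranks with positive sign and with negative sign.
W+ = 4 + 6 = 10
W- = 7 + 8 + 1.5 + 1.5 + 4 + 4 = 26
(Check: W+ + W- = 36 should equal n(n+1)/2 = 36.)
Step 4: Test statistic W = min(W+, W-) = 10.
Step 5: Ties in |d|, so use the tie-corrected normal approximation.
        E[W] = n(n+1)/4 = 8*9/4 = 18.
        Tie groups: |d|=1 (t=2), |d|=3 (t=3); sum(t^3 - t) = 30.
        Var[W] = n(n+1)(2n+1)/24 - sum(t^3-t)/48 = 1224/24 - 30/48 = 50.375.
        z = (W - E[W]) / sqrt(Var[W]) = (10 - 18) / 7.0975 = -1.1272.
        Two-sided p = 2*Phi(z) = 0.259678.
Step 6: alpha = 0.1. fail to reject H0.

W+ = 10, W- = 26, W = min = 10, p = 0.259678, fail to reject H0.


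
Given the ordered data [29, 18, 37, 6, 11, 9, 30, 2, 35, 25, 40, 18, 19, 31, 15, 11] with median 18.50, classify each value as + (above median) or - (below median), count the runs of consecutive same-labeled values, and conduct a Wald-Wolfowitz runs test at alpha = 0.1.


Step 1: Compute median = 18.50; label A = above, B = below.
Labels in order: ABABBBABAAABAABB  (n_A = 8, n_B = 8)
Step 2: Count runs R = 10.
Step 3: Under H0 (random ordering), E[R] = 2*n_A*n_B/(n_A+n_B) + 1 = 2*8*8/16 + 1 = 9.0000.
        Var[R] = 2*n_A*n_B*(2*n_A*n_B - n_A - n_B) / ((n_A+n_B)^2 * (n_A+n_B-1)) = 14336/3840 = 3.7333.
        SD[R] = 1.9322.
Step 4: Continuity-corrected z = (R - 0.5 - E[R]) / SD[R] = (10 - 0.5 - 9.0000) / 1.9322 = 0.2588.
Step 5: Two-sided p-value via normal approximation = 2*(1 - Phi(|z|)) = 0.795809.
Step 6: alpha = 0.1. fail to reject H0.

R = 10, z = 0.2588, p = 0.795809, fail to reject H0.


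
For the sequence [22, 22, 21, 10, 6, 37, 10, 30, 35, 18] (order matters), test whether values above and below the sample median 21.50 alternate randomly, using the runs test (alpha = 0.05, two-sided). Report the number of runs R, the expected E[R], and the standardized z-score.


Step 1: Compute median = 21.50; label A = above, B = below.
Labels in order: AABBBABAAB  (n_A = 5, n_B = 5)
Step 2: Count runs R = 6.
Step 3: Under H0 (random ordering), E[R] = 2*n_A*n_B/(n_A+n_B) + 1 = 2*5*5/10 + 1 = 6.0000.
        Var[R] = 2*n_A*n_B*(2*n_A*n_B - n_A - n_B) / ((n_A+n_B)^2 * (n_A+n_B-1)) = 2000/900 = 2.2222.
        SD[R] = 1.4907.
Step 4: R = E[R], so z = 0 with no continuity correction.
Step 5: Two-sided p-value via normal approximation = 2*(1 - Phi(|z|)) = 1.000000.
Step 6: alpha = 0.05. fail to reject H0.

R = 6, z = 0.0000, p = 1.000000, fail to reject H0.


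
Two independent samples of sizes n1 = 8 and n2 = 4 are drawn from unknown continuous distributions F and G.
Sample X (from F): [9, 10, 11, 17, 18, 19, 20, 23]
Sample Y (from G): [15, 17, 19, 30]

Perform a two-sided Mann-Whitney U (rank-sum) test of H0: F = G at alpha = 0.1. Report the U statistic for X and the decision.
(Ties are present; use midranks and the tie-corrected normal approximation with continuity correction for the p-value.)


Step 1: Combine and sort all 12 observations; assign midranks.
sorted (value, group): (9,X), (10,X), (11,X), (15,Y), (17,X), (17,Y), (18,X), (19,X), (19,Y), (20,X), (23,X), (30,Y)
ranks: 9->1, 10->2, 11->3, 15->4, 17->5.5, 17->5.5, 18->7, 19->8.5, 19->8.5, 20->10, 23->11, 30->12
Step 2: Rank sum for X: R1 = 1 + 2 + 3 + 5.5 + 7 + 8.5 + 10 + 11 = 48.
Step 3: U_X = R1 - n1(n1+1)/2 = 48 - 8*9/2 = 48 - 36 = 12.
       U_Y = n1*n2 - U_X = 32 - 12 = 20.
Step 4: Ties are present, so use the tie-corrected normal approximation (with continuity correction) for the p-value.
Step 5: p-value = 0.550818; compare to alpha = 0.1. fail to reject H0.

U_X = 12, p = 0.550818, fail to reject H0 at alpha = 0.1.


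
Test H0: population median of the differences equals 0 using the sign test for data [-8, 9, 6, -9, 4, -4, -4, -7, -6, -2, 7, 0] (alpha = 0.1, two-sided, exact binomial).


Step 1: Discard zero differences. Original n = 12; n_eff = number of nonzero differences = 11.
Nonzero differences (with sign): -8, +9, +6, -9, +4, -4, -4, -7, -6, -2, +7
Step 2: Count signs: positive = 4, negative = 7.
Step 3: Under H0: P(positive) = 0.5, so the number of positives S ~ Bin(11, 0.5).
Step 4: Two-sided exact p-value = sum of Bin(11,0.5) probabilities at or below the observed probability = 0.548828.
Step 5: alpha = 0.1. fail to reject H0.

n_eff = 11, pos = 4, neg = 7, p = 0.548828, fail to reject H0.


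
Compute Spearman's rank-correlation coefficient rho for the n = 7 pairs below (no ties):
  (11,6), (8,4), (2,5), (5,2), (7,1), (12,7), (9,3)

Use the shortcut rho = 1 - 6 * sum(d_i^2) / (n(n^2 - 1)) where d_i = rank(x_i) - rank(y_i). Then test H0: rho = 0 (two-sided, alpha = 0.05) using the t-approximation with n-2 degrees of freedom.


Step 1: Rank x and y separately (midranks; no ties here).
rank(x): 11->6, 8->4, 2->1, 5->2, 7->3, 12->7, 9->5
rank(y): 6->6, 4->4, 5->5, 2->2, 1->1, 7->7, 3->3
Step 2: d_i = R_x(i) - R_y(i); compute d_i^2.
  (6-6)^2=0, (4-4)^2=0, (1-5)^2=16, (2-2)^2=0, (3-1)^2=4, (7-7)^2=0, (5-3)^2=4
sum(d^2) = 24.
Step 3: rho = 1 - 6*24 / (7*(7^2 - 1)) = 1 - 144/336 = 0.571429.
Step 4: Under H0, t = rho * sqrt((n-2)/(1-rho^2)) = 1.5570 ~ t(5).
Step 5: Two-sided p-value from the t-distribution with 5 df = 0.180202.
Step 6: alpha = 0.05. fail to reject H0.

rho = 0.5714, p = 0.180202, fail to reject H0 at alpha = 0.05.


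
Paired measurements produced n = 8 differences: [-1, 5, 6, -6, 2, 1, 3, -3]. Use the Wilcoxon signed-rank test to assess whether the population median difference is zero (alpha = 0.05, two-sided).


Step 1: Drop any zero differences (none here) and take |d_i|.
|d| = [1, 5, 6, 6, 2, 1, 3, 3]
Step 2: Midrank |d_i| (ties get averaged ranks).
ranks: |1|->1.5, |5|->6, |6|->7.5, |6|->7.5, |2|->3, |1|->1.5, |3|->4.5, |3|->4.5
Step 3: Attach original signs; sum ranks with positive sign and with negative sign.
W+ = 6 + 7.5 + 3 + 1.5 + 4.5 = 22.5
W- = 1.5 + 7.5 + 4.5 = 13.5
(Check: W+ + W- = 36 should equal n(n+1)/2 = 36.)
Step 4: Test statistic W = min(W+, W-) = 13.5.
Step 5: Ties in |d|, so use the tie-corrected normal approximation.
        E[W] = n(n+1)/4 = 8*9/4 = 18.
        Tie groups: |d|=1 (t=2), |d|=3 (t=2), |d|=6 (t=2); sum(t^3 - t) = 18.
        Var[W] = n(n+1)(2n+1)/24 - sum(t^3-t)/48 = 1224/24 - 18/48 = 50.625.
        z = (W - E[W]) / sqrt(Var[W]) = (13.5 - 18) / 7.1151 = -0.6325.
        Two-sided p = 2*Phi(z) = 0.527089.
Step 6: alpha = 0.05. fail to reject H0.

W+ = 22.5, W- = 13.5, W = min = 13.5, p = 0.527089, fail to reject H0.


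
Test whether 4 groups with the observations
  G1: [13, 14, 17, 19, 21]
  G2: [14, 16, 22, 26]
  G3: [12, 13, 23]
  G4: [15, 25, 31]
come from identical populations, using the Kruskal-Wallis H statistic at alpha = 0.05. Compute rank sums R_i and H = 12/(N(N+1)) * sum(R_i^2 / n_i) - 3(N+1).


Step 1: Combine all N = 15 observations and assign midranks.
sorted (value, group, rank): (12,G3,1), (13,G1,2.5), (13,G3,2.5), (14,G1,4.5), (14,G2,4.5), (15,G4,6), (16,G2,7), (17,G1,8), (19,G1,9), (21,G1,10), (22,G2,11), (23,G3,12), (25,G4,13), (26,G2,14), (31,G4,15)
Step 2: Sum ranks within each group.
R_1 = 34 (n_1 = 5)
R_2 = 36.5 (n_2 = 4)
R_3 = 15.5 (n_3 = 3)
R_4 = 34 (n_4 = 3)
Step 3: H = 12/(N(N+1)) * sum(R_i^2/n_i) - 3(N+1)
     = 12/(15*16) * (34^2/5 + 36.5^2/4 + 15.5^2/3 + 34^2/3) - 3*16
     = 0.050000 * 1029.68 - 48
     = 3.483958.
Step 4: Ties present; correction factor C = 1 - 12/(15^3 - 15) = 0.996429. Corrected H = 3.483958 / 0.996429 = 3.496446.
Step 5: Under H0, H ~ chi^2(3); p-value = 0.321223.
Step 6: alpha = 0.05. fail to reject H0.

H = 3.4964, df = 3, p = 0.321223, fail to reject H0.


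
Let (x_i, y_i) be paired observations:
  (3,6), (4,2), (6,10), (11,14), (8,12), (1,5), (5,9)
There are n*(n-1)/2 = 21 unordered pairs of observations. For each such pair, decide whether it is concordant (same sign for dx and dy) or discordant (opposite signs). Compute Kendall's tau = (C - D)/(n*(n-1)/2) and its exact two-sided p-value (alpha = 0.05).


Step 1: Enumerate the 21 unordered pairs (i,j) with i<j and classify each by sign(x_j-x_i) * sign(y_j-y_i).
  (1,2):dx=+1,dy=-4->D; (1,3):dx=+3,dy=+4->C; (1,4):dx=+8,dy=+8->C; (1,5):dx=+5,dy=+6->C
  (1,6):dx=-2,dy=-1->C; (1,7):dx=+2,dy=+3->C; (2,3):dx=+2,dy=+8->C; (2,4):dx=+7,dy=+12->C
  (2,5):dx=+4,dy=+10->C; (2,6):dx=-3,dy=+3->D; (2,7):dx=+1,dy=+7->C; (3,4):dx=+5,dy=+4->C
  (3,5):dx=+2,dy=+2->C; (3,6):dx=-5,dy=-5->C; (3,7):dx=-1,dy=-1->C; (4,5):dx=-3,dy=-2->C
  (4,6):dx=-10,dy=-9->C; (4,7):dx=-6,dy=-5->C; (5,6):dx=-7,dy=-7->C; (5,7):dx=-3,dy=-3->C
  (6,7):dx=+4,dy=+4->C
Step 2: C = 19, D = 2, total pairs = 21.
Step 3: tau = (C - D)/(n(n-1)/2) = (19 - 2)/21 = 0.809524.
Step 4: Exact two-sided p-value (enumerate n! = 5040 permutations of y under H0): p = 0.010714.
Step 5: alpha = 0.05. reject H0.

tau_b = 0.8095 (C=19, D=2), p = 0.010714, reject H0.


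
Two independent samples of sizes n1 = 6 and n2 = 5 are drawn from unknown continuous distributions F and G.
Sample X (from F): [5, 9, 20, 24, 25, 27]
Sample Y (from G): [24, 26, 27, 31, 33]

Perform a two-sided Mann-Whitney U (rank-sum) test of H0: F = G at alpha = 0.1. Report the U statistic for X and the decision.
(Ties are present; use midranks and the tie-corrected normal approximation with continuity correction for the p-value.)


Step 1: Combine and sort all 11 observations; assign midranks.
sorted (value, group): (5,X), (9,X), (20,X), (24,X), (24,Y), (25,X), (26,Y), (27,X), (27,Y), (31,Y), (33,Y)
ranks: 5->1, 9->2, 20->3, 24->4.5, 24->4.5, 25->6, 26->7, 27->8.5, 27->8.5, 31->10, 33->11
Step 2: Rank sum for X: R1 = 1 + 2 + 3 + 4.5 + 6 + 8.5 = 25.
Step 3: U_X = R1 - n1(n1+1)/2 = 25 - 6*7/2 = 25 - 21 = 4.
       U_Y = n1*n2 - U_X = 30 - 4 = 26.
Step 4: Ties are present, so use the tie-corrected normal approximation (with continuity correction) for the p-value.
Step 5: p-value = 0.054129; compare to alpha = 0.1. reject H0.

U_X = 4, p = 0.054129, reject H0 at alpha = 0.1.


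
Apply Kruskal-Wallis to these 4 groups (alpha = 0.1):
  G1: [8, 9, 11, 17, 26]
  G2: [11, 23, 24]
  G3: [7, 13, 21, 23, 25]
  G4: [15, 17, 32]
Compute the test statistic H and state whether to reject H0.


Step 1: Combine all N = 16 observations and assign midranks.
sorted (value, group, rank): (7,G3,1), (8,G1,2), (9,G1,3), (11,G1,4.5), (11,G2,4.5), (13,G3,6), (15,G4,7), (17,G1,8.5), (17,G4,8.5), (21,G3,10), (23,G2,11.5), (23,G3,11.5), (24,G2,13), (25,G3,14), (26,G1,15), (32,G4,16)
Step 2: Sum ranks within each group.
R_1 = 33 (n_1 = 5)
R_2 = 29 (n_2 = 3)
R_3 = 42.5 (n_3 = 5)
R_4 = 31.5 (n_4 = 3)
Step 3: H = 12/(N(N+1)) * sum(R_i^2/n_i) - 3(N+1)
     = 12/(16*17) * (33^2/5 + 29^2/3 + 42.5^2/5 + 31.5^2/3) - 3*17
     = 0.044118 * 1190.13 - 51
     = 1.505882.
Step 4: Ties present; correction factor C = 1 - 18/(16^3 - 16) = 0.995588. Corrected H = 1.505882 / 0.995588 = 1.512555.
Step 5: Under H0, H ~ chi^2(3); p-value = 0.679376.
Step 6: alpha = 0.1. fail to reject H0.

H = 1.5126, df = 3, p = 0.679376, fail to reject H0.


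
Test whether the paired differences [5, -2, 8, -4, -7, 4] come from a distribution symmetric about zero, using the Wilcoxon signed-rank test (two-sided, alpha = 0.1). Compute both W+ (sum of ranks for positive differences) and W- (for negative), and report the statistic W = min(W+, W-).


Step 1: Drop any zero differences (none here) and take |d_i|.
|d| = [5, 2, 8, 4, 7, 4]
Step 2: Midrank |d_i| (ties get averaged ranks).
ranks: |5|->4, |2|->1, |8|->6, |4|->2.5, |7|->5, |4|->2.5
Step 3: Attach original signs; sum ranks with positive sign and with negative sign.
W+ = 4 + 6 + 2.5 = 12.5
W- = 1 + 2.5 + 5 = 8.5
(Check: W+ + W- = 21 should equal n(n+1)/2 = 21.)
Step 4: Test statistic W = min(W+, W-) = 8.5.
Step 5: Ties in |d|, so use the tie-corrected normal approximation.
        E[W] = n(n+1)/4 = 6*7/4 = 10.5.
        Tie groups: |d|=4 (t=2); sum(t^3 - t) = 6.
        Var[W] = n(n+1)(2n+1)/24 - sum(t^3-t)/48 = 546/24 - 6/48 = 22.625.
        z = (W - E[W]) / sqrt(Var[W]) = (8.5 - 10.5) / 4.7566 = -0.4205.
        Two-sided p = 2*Phi(z) = 0.674142.
Step 6: alpha = 0.1. fail to reject H0.

W+ = 12.5, W- = 8.5, W = min = 8.5, p = 0.674142, fail to reject H0.


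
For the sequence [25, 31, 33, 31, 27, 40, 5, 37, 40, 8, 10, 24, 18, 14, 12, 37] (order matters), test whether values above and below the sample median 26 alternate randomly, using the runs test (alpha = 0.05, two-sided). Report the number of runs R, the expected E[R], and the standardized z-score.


Step 1: Compute median = 26; label A = above, B = below.
Labels in order: BAAAAABAABBBBBBA  (n_A = 8, n_B = 8)
Step 2: Count runs R = 6.
Step 3: Under H0 (random ordering), E[R] = 2*n_A*n_B/(n_A+n_B) + 1 = 2*8*8/16 + 1 = 9.0000.
        Var[R] = 2*n_A*n_B*(2*n_A*n_B - n_A - n_B) / ((n_A+n_B)^2 * (n_A+n_B-1)) = 14336/3840 = 3.7333.
        SD[R] = 1.9322.
Step 4: Continuity-corrected z = (R + 0.5 - E[R]) / SD[R] = (6 + 0.5 - 9.0000) / 1.9322 = -1.2939.
Step 5: Two-sided p-value via normal approximation = 2*(1 - Phi(|z|)) = 0.195709.
Step 6: alpha = 0.05. fail to reject H0.

R = 6, z = -1.2939, p = 0.195709, fail to reject H0.


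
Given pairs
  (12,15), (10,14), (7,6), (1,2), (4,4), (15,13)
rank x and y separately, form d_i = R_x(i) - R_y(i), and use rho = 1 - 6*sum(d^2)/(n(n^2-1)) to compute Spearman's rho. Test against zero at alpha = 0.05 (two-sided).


Step 1: Rank x and y separately (midranks; no ties here).
rank(x): 12->5, 10->4, 7->3, 1->1, 4->2, 15->6
rank(y): 15->6, 14->5, 6->3, 2->1, 4->2, 13->4
Step 2: d_i = R_x(i) - R_y(i); compute d_i^2.
  (5-6)^2=1, (4-5)^2=1, (3-3)^2=0, (1-1)^2=0, (2-2)^2=0, (6-4)^2=4
sum(d^2) = 6.
Step 3: rho = 1 - 6*6 / (6*(6^2 - 1)) = 1 - 36/210 = 0.828571.
Step 4: Under H0, t = rho * sqrt((n-2)/(1-rho^2)) = 2.9598 ~ t(4).
Step 5: Two-sided p-value from the t-distribution with 4 df = 0.041563.
Step 6: alpha = 0.05. reject H0.

rho = 0.8286, p = 0.041563, reject H0 at alpha = 0.05.


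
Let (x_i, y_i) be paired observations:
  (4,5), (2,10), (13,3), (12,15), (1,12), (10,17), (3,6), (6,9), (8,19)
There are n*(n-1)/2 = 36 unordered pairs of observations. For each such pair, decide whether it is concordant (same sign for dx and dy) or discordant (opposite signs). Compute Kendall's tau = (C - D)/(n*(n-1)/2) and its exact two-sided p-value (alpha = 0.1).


Step 1: Enumerate the 36 unordered pairs (i,j) with i<j and classify each by sign(x_j-x_i) * sign(y_j-y_i).
  (1,2):dx=-2,dy=+5->D; (1,3):dx=+9,dy=-2->D; (1,4):dx=+8,dy=+10->C; (1,5):dx=-3,dy=+7->D
  (1,6):dx=+6,dy=+12->C; (1,7):dx=-1,dy=+1->D; (1,8):dx=+2,dy=+4->C; (1,9):dx=+4,dy=+14->C
  (2,3):dx=+11,dy=-7->D; (2,4):dx=+10,dy=+5->C; (2,5):dx=-1,dy=+2->D; (2,6):dx=+8,dy=+7->C
  (2,7):dx=+1,dy=-4->D; (2,8):dx=+4,dy=-1->D; (2,9):dx=+6,dy=+9->C; (3,4):dx=-1,dy=+12->D
  (3,5):dx=-12,dy=+9->D; (3,6):dx=-3,dy=+14->D; (3,7):dx=-10,dy=+3->D; (3,8):dx=-7,dy=+6->D
  (3,9):dx=-5,dy=+16->D; (4,5):dx=-11,dy=-3->C; (4,6):dx=-2,dy=+2->D; (4,7):dx=-9,dy=-9->C
  (4,8):dx=-6,dy=-6->C; (4,9):dx=-4,dy=+4->D; (5,6):dx=+9,dy=+5->C; (5,7):dx=+2,dy=-6->D
  (5,8):dx=+5,dy=-3->D; (5,9):dx=+7,dy=+7->C; (6,7):dx=-7,dy=-11->C; (6,8):dx=-4,dy=-8->C
  (6,9):dx=-2,dy=+2->D; (7,8):dx=+3,dy=+3->C; (7,9):dx=+5,dy=+13->C; (8,9):dx=+2,dy=+10->C
Step 2: C = 17, D = 19, total pairs = 36.
Step 3: tau = (C - D)/(n(n-1)/2) = (17 - 19)/36 = -0.055556.
Step 4: Exact two-sided p-value (enumerate n! = 362880 permutations of y under H0): p = 0.919455.
Step 5: alpha = 0.1. fail to reject H0.

tau_b = -0.0556 (C=17, D=19), p = 0.919455, fail to reject H0.


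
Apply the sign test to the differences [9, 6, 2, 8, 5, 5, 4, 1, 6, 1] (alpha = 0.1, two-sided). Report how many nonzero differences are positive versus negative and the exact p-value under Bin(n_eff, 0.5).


Step 1: Discard zero differences. Original n = 10; n_eff = number of nonzero differences = 10.
Nonzero differences (with sign): +9, +6, +2, +8, +5, +5, +4, +1, +6, +1
Step 2: Count signs: positive = 10, negative = 0.
Step 3: Under H0: P(positive) = 0.5, so the number of positives S ~ Bin(10, 0.5).
Step 4: Two-sided exact p-value = sum of Bin(10,0.5) probabilities at or below the observed probability = 0.001953.
Step 5: alpha = 0.1. reject H0.

n_eff = 10, pos = 10, neg = 0, p = 0.001953, reject H0.


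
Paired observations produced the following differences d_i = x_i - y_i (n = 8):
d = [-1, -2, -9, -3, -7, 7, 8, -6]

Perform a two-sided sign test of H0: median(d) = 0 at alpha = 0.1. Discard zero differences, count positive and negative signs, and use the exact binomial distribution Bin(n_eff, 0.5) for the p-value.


Step 1: Discard zero differences. Original n = 8; n_eff = number of nonzero differences = 8.
Nonzero differences (with sign): -1, -2, -9, -3, -7, +7, +8, -6
Step 2: Count signs: positive = 2, negative = 6.
Step 3: Under H0: P(positive) = 0.5, so the number of positives S ~ Bin(8, 0.5).
Step 4: Two-sided exact p-value = sum of Bin(8,0.5) probabilities at or below the observed probability = 0.289062.
Step 5: alpha = 0.1. fail to reject H0.

n_eff = 8, pos = 2, neg = 6, p = 0.289062, fail to reject H0.


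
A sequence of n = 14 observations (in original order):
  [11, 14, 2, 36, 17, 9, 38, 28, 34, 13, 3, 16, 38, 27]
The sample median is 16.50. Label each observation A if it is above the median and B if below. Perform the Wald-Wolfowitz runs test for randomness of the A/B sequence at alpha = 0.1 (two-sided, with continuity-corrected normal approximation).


Step 1: Compute median = 16.50; label A = above, B = below.
Labels in order: BBBAABAAABBBAA  (n_A = 7, n_B = 7)
Step 2: Count runs R = 6.
Step 3: Under H0 (random ordering), E[R] = 2*n_A*n_B/(n_A+n_B) + 1 = 2*7*7/14 + 1 = 8.0000.
        Var[R] = 2*n_A*n_B*(2*n_A*n_B - n_A - n_B) / ((n_A+n_B)^2 * (n_A+n_B-1)) = 8232/2548 = 3.2308.
        SD[R] = 1.7974.
Step 4: Continuity-corrected z = (R + 0.5 - E[R]) / SD[R] = (6 + 0.5 - 8.0000) / 1.7974 = -0.8345.
Step 5: Two-sided p-value via normal approximation = 2*(1 - Phi(|z|)) = 0.403986.
Step 6: alpha = 0.1. fail to reject H0.

R = 6, z = -0.8345, p = 0.403986, fail to reject H0.


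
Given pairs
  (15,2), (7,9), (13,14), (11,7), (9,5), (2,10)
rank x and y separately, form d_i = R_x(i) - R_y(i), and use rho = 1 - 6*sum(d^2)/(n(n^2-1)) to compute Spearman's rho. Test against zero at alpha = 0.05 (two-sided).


Step 1: Rank x and y separately (midranks; no ties here).
rank(x): 15->6, 7->2, 13->5, 11->4, 9->3, 2->1
rank(y): 2->1, 9->4, 14->6, 7->3, 5->2, 10->5
Step 2: d_i = R_x(i) - R_y(i); compute d_i^2.
  (6-1)^2=25, (2-4)^2=4, (5-6)^2=1, (4-3)^2=1, (3-2)^2=1, (1-5)^2=16
sum(d^2) = 48.
Step 3: rho = 1 - 6*48 / (6*(6^2 - 1)) = 1 - 288/210 = -0.371429.
Step 4: Under H0, t = rho * sqrt((n-2)/(1-rho^2)) = -0.8001 ~ t(4).
Step 5: Two-sided p-value from the t-distribution with 4 df = 0.468478.
Step 6: alpha = 0.05. fail to reject H0.

rho = -0.3714, p = 0.468478, fail to reject H0 at alpha = 0.05.


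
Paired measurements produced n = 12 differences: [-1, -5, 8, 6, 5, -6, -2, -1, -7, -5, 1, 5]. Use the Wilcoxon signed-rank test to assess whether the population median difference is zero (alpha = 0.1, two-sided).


Step 1: Drop any zero differences (none here) and take |d_i|.
|d| = [1, 5, 8, 6, 5, 6, 2, 1, 7, 5, 1, 5]
Step 2: Midrank |d_i| (ties get averaged ranks).
ranks: |1|->2, |5|->6.5, |8|->12, |6|->9.5, |5|->6.5, |6|->9.5, |2|->4, |1|->2, |7|->11, |5|->6.5, |1|->2, |5|->6.5
Step 3: Attach original signs; sum ranks with positive sign and with negative sign.
W+ = 12 + 9.5 + 6.5 + 2 + 6.5 = 36.5
W- = 2 + 6.5 + 9.5 + 4 + 2 + 11 + 6.5 = 41.5
(Check: W+ + W- = 78 should equal n(n+1)/2 = 78.)
Step 4: Test statistic W = min(W+, W-) = 36.5.
Step 5: Ties in |d|, so use the tie-corrected normal approximation.
        E[W] = n(n+1)/4 = 12*13/4 = 39.
        Tie groups: |d|=1 (t=3), |d|=5 (t=4), |d|=6 (t=2); sum(t^3 - t) = 90.
        Var[W] = n(n+1)(2n+1)/24 - sum(t^3-t)/48 = 3900/24 - 90/48 = 160.625.
        z = (W - E[W]) / sqrt(Var[W]) = (36.5 - 39) / 12.6738 = -0.1973.
        Two-sided p = 2*Phi(z) = 0.843626.
Step 6: alpha = 0.1. fail to reject H0.

W+ = 36.5, W- = 41.5, W = min = 36.5, p = 0.843626, fail to reject H0.


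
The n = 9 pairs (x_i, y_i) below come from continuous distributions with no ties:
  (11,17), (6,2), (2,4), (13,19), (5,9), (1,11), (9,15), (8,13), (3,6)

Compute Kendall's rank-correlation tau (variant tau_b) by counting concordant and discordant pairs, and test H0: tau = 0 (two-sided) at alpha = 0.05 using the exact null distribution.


Step 1: Enumerate the 36 unordered pairs (i,j) with i<j and classify each by sign(x_j-x_i) * sign(y_j-y_i).
  (1,2):dx=-5,dy=-15->C; (1,3):dx=-9,dy=-13->C; (1,4):dx=+2,dy=+2->C; (1,5):dx=-6,dy=-8->C
  (1,6):dx=-10,dy=-6->C; (1,7):dx=-2,dy=-2->C; (1,8):dx=-3,dy=-4->C; (1,9):dx=-8,dy=-11->C
  (2,3):dx=-4,dy=+2->D; (2,4):dx=+7,dy=+17->C; (2,5):dx=-1,dy=+7->D; (2,6):dx=-5,dy=+9->D
  (2,7):dx=+3,dy=+13->C; (2,8):dx=+2,dy=+11->C; (2,9):dx=-3,dy=+4->D; (3,4):dx=+11,dy=+15->C
  (3,5):dx=+3,dy=+5->C; (3,6):dx=-1,dy=+7->D; (3,7):dx=+7,dy=+11->C; (3,8):dx=+6,dy=+9->C
  (3,9):dx=+1,dy=+2->C; (4,5):dx=-8,dy=-10->C; (4,6):dx=-12,dy=-8->C; (4,7):dx=-4,dy=-4->C
  (4,8):dx=-5,dy=-6->C; (4,9):dx=-10,dy=-13->C; (5,6):dx=-4,dy=+2->D; (5,7):dx=+4,dy=+6->C
  (5,8):dx=+3,dy=+4->C; (5,9):dx=-2,dy=-3->C; (6,7):dx=+8,dy=+4->C; (6,8):dx=+7,dy=+2->C
  (6,9):dx=+2,dy=-5->D; (7,8):dx=-1,dy=-2->C; (7,9):dx=-6,dy=-9->C; (8,9):dx=-5,dy=-7->C
Step 2: C = 29, D = 7, total pairs = 36.
Step 3: tau = (C - D)/(n(n-1)/2) = (29 - 7)/36 = 0.611111.
Step 4: Exact two-sided p-value (enumerate n! = 362880 permutations of y under H0): p = 0.024741.
Step 5: alpha = 0.05. reject H0.

tau_b = 0.6111 (C=29, D=7), p = 0.024741, reject H0.


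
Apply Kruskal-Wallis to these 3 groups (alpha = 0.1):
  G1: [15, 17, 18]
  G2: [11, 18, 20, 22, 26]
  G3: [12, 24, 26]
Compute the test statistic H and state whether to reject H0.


Step 1: Combine all N = 11 observations and assign midranks.
sorted (value, group, rank): (11,G2,1), (12,G3,2), (15,G1,3), (17,G1,4), (18,G1,5.5), (18,G2,5.5), (20,G2,7), (22,G2,8), (24,G3,9), (26,G2,10.5), (26,G3,10.5)
Step 2: Sum ranks within each group.
R_1 = 12.5 (n_1 = 3)
R_2 = 32 (n_2 = 5)
R_3 = 21.5 (n_3 = 3)
Step 3: H = 12/(N(N+1)) * sum(R_i^2/n_i) - 3(N+1)
     = 12/(11*12) * (12.5^2/3 + 32^2/5 + 21.5^2/3) - 3*12
     = 0.090909 * 410.967 - 36
     = 1.360606.
Step 4: Ties present; correction factor C = 1 - 12/(11^3 - 11) = 0.990909. Corrected H = 1.360606 / 0.990909 = 1.373089.
Step 5: Under H0, H ~ chi^2(2); p-value = 0.503312.
Step 6: alpha = 0.1. fail to reject H0.

H = 1.3731, df = 2, p = 0.503312, fail to reject H0.


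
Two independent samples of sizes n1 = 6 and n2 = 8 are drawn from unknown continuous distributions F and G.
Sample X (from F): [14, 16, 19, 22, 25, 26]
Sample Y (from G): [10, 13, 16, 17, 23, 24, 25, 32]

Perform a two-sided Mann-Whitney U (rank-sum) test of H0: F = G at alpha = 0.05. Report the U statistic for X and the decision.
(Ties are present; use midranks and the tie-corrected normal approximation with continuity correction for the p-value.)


Step 1: Combine and sort all 14 observations; assign midranks.
sorted (value, group): (10,Y), (13,Y), (14,X), (16,X), (16,Y), (17,Y), (19,X), (22,X), (23,Y), (24,Y), (25,X), (25,Y), (26,X), (32,Y)
ranks: 10->1, 13->2, 14->3, 16->4.5, 16->4.5, 17->6, 19->7, 22->8, 23->9, 24->10, 25->11.5, 25->11.5, 26->13, 32->14
Step 2: Rank sum for X: R1 = 3 + 4.5 + 7 + 8 + 11.5 + 13 = 47.
Step 3: U_X = R1 - n1(n1+1)/2 = 47 - 6*7/2 = 47 - 21 = 26.
       U_Y = n1*n2 - U_X = 48 - 26 = 22.
Step 4: Ties are present, so use the tie-corrected normal approximation (with continuity correction) for the p-value.
Step 5: p-value = 0.846116; compare to alpha = 0.05. fail to reject H0.

U_X = 26, p = 0.846116, fail to reject H0 at alpha = 0.05.


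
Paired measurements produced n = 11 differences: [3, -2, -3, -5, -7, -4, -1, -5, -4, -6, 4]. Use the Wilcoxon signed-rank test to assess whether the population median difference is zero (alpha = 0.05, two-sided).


Step 1: Drop any zero differences (none here) and take |d_i|.
|d| = [3, 2, 3, 5, 7, 4, 1, 5, 4, 6, 4]
Step 2: Midrank |d_i| (ties get averaged ranks).
ranks: |3|->3.5, |2|->2, |3|->3.5, |5|->8.5, |7|->11, |4|->6, |1|->1, |5|->8.5, |4|->6, |6|->10, |4|->6
Step 3: Attach original signs; sum ranks with positive sign and with negative sign.
W+ = 3.5 + 6 = 9.5
W- = 2 + 3.5 + 8.5 + 11 + 6 + 1 + 8.5 + 6 + 10 = 56.5
(Check: W+ + W- = 66 should equal n(n+1)/2 = 66.)
Step 4: Test statistic W = min(W+, W-) = 9.5.
Step 5: Ties in |d|, so use the tie-corrected normal approximation.
        E[W] = n(n+1)/4 = 11*12/4 = 33.
        Tie groups: |d|=3 (t=2), |d|=4 (t=3), |d|=5 (t=2); sum(t^3 - t) = 36.
        Var[W] = n(n+1)(2n+1)/24 - sum(t^3-t)/48 = 3036/24 - 36/48 = 125.75.
        z = (W - E[W]) / sqrt(Var[W]) = (9.5 - 33) / 11.2138 = -2.0956.
        Two-sided p = 2*Phi(z) = 0.036115.
Step 6: alpha = 0.05. reject H0.

W+ = 9.5, W- = 56.5, W = min = 9.5, p = 0.036115, reject H0.


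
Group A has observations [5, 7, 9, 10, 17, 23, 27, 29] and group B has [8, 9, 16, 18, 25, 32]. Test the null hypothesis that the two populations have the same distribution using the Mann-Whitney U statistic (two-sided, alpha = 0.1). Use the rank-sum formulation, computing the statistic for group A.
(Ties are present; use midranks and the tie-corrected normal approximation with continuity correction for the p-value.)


Step 1: Combine and sort all 14 observations; assign midranks.
sorted (value, group): (5,X), (7,X), (8,Y), (9,X), (9,Y), (10,X), (16,Y), (17,X), (18,Y), (23,X), (25,Y), (27,X), (29,X), (32,Y)
ranks: 5->1, 7->2, 8->3, 9->4.5, 9->4.5, 10->6, 16->7, 17->8, 18->9, 23->10, 25->11, 27->12, 29->13, 32->14
Step 2: Rank sum for X: R1 = 1 + 2 + 4.5 + 6 + 8 + 10 + 12 + 13 = 56.5.
Step 3: U_X = R1 - n1(n1+1)/2 = 56.5 - 8*9/2 = 56.5 - 36 = 20.5.
       U_Y = n1*n2 - U_X = 48 - 20.5 = 27.5.
Step 4: Ties are present, so use the tie-corrected normal approximation (with continuity correction) for the p-value.
Step 5: p-value = 0.698220; compare to alpha = 0.1. fail to reject H0.

U_X = 20.5, p = 0.698220, fail to reject H0 at alpha = 0.1.


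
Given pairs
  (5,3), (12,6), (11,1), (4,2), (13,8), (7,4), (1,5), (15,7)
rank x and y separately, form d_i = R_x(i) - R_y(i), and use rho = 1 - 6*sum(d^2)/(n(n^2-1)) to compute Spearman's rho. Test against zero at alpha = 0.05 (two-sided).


Step 1: Rank x and y separately (midranks; no ties here).
rank(x): 5->3, 12->6, 11->5, 4->2, 13->7, 7->4, 1->1, 15->8
rank(y): 3->3, 6->6, 1->1, 2->2, 8->8, 4->4, 5->5, 7->7
Step 2: d_i = R_x(i) - R_y(i); compute d_i^2.
  (3-3)^2=0, (6-6)^2=0, (5-1)^2=16, (2-2)^2=0, (7-8)^2=1, (4-4)^2=0, (1-5)^2=16, (8-7)^2=1
sum(d^2) = 34.
Step 3: rho = 1 - 6*34 / (8*(8^2 - 1)) = 1 - 204/504 = 0.595238.
Step 4: Under H0, t = rho * sqrt((n-2)/(1-rho^2)) = 1.8145 ~ t(6).
Step 5: Two-sided p-value from the t-distribution with 6 df = 0.119530.
Step 6: alpha = 0.05. fail to reject H0.

rho = 0.5952, p = 0.119530, fail to reject H0 at alpha = 0.05.
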